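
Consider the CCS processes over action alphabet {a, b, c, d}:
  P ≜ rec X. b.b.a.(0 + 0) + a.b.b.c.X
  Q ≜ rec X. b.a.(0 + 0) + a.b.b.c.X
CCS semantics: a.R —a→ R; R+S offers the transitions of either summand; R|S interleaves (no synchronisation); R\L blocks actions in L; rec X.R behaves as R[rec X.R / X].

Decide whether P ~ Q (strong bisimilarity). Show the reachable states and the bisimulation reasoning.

P's transition system — 7 states:
  m0 = rec X. b.b.a.(0 + 0) + a.b.b.c.X has moves -a-> m1, -b-> m2
  m1 = b.b.c.(rec X. b.b.a.(0 + 0) + a.b.b.c.X) has moves -b-> m3
  m2 = b.a.(0 + 0) has moves -b-> m4
  m3 = b.c.(rec X. b.b.a.(0 + 0) + a.b.b.c.X) has moves -b-> m5
  m4 = a.(0 + 0) has moves -a-> m6
  m5 = c.(rec X. b.b.a.(0 + 0) + a.b.b.c.X) has moves -c-> m0
  m6 = 0 + 0 has moves deadlocked
Q's transition system — 6 states:
  n0 = rec X. b.a.(0 + 0) + a.b.b.c.X has moves -a-> n1, -b-> n2
  n1 = b.b.c.(rec X. b.a.(0 + 0) + a.b.b.c.X) has moves -b-> n3
  n2 = a.(0 + 0) has moves -a-> n4
  n3 = b.c.(rec X. b.a.(0 + 0) + a.b.b.c.X) has moves -b-> n5
  n4 = 0 + 0 has moves deadlocked
  n5 = c.(rec X. b.a.(0 + 0) + a.b.b.c.X) has moves -c-> n0
Partition-refinement fixed point:
  B0 = {m0}
  B1 = {m2}
  B2 = {m4, n2}
  B3 = {m6, n4}
  B4 = {m1}
  B5 = {m3}
  B6 = {m5}
  B7 = {n0}
  B8 = {n1}
  B9 = {n3}
  B10 = {n5}
m0 ∈ B0, n0 ∈ B7 → different blocks

NO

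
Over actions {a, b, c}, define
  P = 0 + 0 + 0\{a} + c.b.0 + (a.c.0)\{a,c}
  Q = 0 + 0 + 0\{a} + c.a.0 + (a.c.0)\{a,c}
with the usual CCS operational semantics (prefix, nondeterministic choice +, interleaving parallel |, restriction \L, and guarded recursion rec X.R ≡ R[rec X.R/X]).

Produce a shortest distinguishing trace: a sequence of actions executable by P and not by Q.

cb

P's transition system — 3 states:
  s0 = 0 + 0 + 0\{a} + c.b.0 + (a.c.0)\{a,c} | --c--▸ s1
  s1 = b.0 | --b--▸ s2
  s2 = 0 | ∅
Q's transition system — 3 states:
  t0 = 0 + 0 + 0\{a} + c.a.0 + (a.c.0)\{a,c} | --c--▸ t1
  t1 = a.0 | --a--▸ t2
  t2 = 0 | ∅
Executing cb from P (initial set {s0}):
  after c @ step 1: {s1}
  after b @ step 2: {s2}
  ✓ P
Executing cb from Q (initial set {t0}):
  after c @ step 1: {t1}
  after b @ step 2: no successor for Q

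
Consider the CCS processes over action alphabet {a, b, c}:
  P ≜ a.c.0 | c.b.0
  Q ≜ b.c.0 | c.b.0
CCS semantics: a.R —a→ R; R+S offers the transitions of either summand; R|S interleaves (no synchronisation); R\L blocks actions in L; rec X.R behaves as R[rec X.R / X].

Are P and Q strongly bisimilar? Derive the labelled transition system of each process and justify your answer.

P ≁ Q

LTS(P): 9 reachable states
  m0 = a.c.0 | c.b.0 has moves --a--▸ m1, --c--▸ m2
  m1 = c.0 | c.b.0 has moves --c--▸ m3, --c--▸ m4
  m2 = a.c.0 | b.0 has moves --a--▸ m4, --b--▸ m5
  m3 = 0 | c.b.0 has moves --c--▸ m6
  m4 = c.0 | b.0 has moves --b--▸ m7, --c--▸ m6
  m5 = a.c.0 | 0 has moves --a--▸ m7
  m6 = 0 | b.0 has moves --b--▸ m8
  m7 = c.0 | 0 has moves --c--▸ m8
  m8 = 0 | 0 has moves ∅
LTS(Q): 9 reachable states
  n0 = b.c.0 | c.b.0 has moves --b--▸ n1, --c--▸ n2
  n1 = c.0 | c.b.0 has moves --c--▸ n3, --c--▸ n4
  n2 = b.c.0 | b.0 has moves --b--▸ n4, --b--▸ n5
  n3 = 0 | c.b.0 has moves --c--▸ n6
  n4 = c.0 | b.0 has moves --b--▸ n7, --c--▸ n6
  n5 = b.c.0 | 0 has moves --b--▸ n7
  n6 = 0 | b.0 has moves --b--▸ n8
  n7 = c.0 | 0 has moves --c--▸ n8
  n8 = 0 | 0 has moves ∅
Bisimilarity quotient blocks:
  B0 = {m0}
  B1 = {m1, n1}
  B2 = {m4, n4}
  B3 = {m6, n6}
  B4 = {m8, n8}
  B5 = {m7, n7}
  B6 = {m3, n3}
  B7 = {m2}
  B8 = {m5}
  B9 = {n0}
  B10 = {n2}
  B11 = {n5}
m0 ∈ B0, n0 ∈ B9 → different blocks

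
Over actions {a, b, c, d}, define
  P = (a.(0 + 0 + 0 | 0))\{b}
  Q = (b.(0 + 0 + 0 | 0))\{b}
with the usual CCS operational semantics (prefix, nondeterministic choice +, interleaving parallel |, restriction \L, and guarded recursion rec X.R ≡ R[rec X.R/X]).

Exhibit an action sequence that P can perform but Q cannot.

a

P's transition system — 2 states:
  u0 = (a.(0 + 0 + 0 | 0))\{b} | -a-> u1
  u1 = (0 + 0 + 0 | 0)\{b} | ∅
Q's transition system — 1 states:
  v0 = (b.(0 + 0 + 0 | 0))\{b} | ∅
Executing a from P (initial set {u0}):
  after a @ step 1: {u1}
  P completes σ.
Executing a from Q (initial set {v0}):
  after a @ step 1: no successor for Q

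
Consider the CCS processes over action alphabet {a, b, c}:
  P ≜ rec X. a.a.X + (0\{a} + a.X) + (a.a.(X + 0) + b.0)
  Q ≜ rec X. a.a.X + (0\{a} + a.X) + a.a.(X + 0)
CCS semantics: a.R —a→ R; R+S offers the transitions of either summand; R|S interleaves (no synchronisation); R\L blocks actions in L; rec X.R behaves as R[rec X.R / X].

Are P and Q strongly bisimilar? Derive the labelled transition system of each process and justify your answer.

LTS(P): 5 reachable states
  u0 = rec X. a.a.X + (0\{a} + a.X) + (a.a.(X + 0) + b.0) | --a--▸ u0, --a--▸ u1, --a--▸ u2, --b--▸ u3
  u1 = a.((rec X. a.a.X + (0\{a} + a.X) + (a.a.(X + 0) + b.0)) + 0) | --a--▸ u4
  u2 = a.(rec X. a.a.X + (0\{a} + a.X) + (a.a.(X + 0) + b.0)) | --a--▸ u0
  u3 = 0 | deadlocked
  u4 = (rec X. a.a.X + (0\{a} + a.X) + (a.a.(X + 0) + b.0)) + 0 | --a--▸ u0, --a--▸ u1, --a--▸ u2, --b--▸ u3
LTS(Q): 4 reachable states
  v0 = rec X. a.a.X + (0\{a} + a.X) + a.a.(X + 0) | --a--▸ v0, --a--▸ v1, --a--▸ v2
  v1 = a.((rec X. a.a.X + (0\{a} + a.X) + a.a.(X + 0)) + 0) | --a--▸ v3
  v2 = a.(rec X. a.a.X + (0\{a} + a.X) + a.a.(X + 0)) | --a--▸ v0
  v3 = (rec X. a.a.X + (0\{a} + a.X) + a.a.(X + 0)) + 0 | --a--▸ v0, --a--▸ v1, --a--▸ v2
Bisimilarity quotient blocks:
  B0 = {u0, u4}
  B1 = {u1, u2}
  B2 = {u3}
  B3 = {v0, v1, v2, v3}
u0 ∈ B0, v0 ∈ B3 → different blocks

P ≁ Q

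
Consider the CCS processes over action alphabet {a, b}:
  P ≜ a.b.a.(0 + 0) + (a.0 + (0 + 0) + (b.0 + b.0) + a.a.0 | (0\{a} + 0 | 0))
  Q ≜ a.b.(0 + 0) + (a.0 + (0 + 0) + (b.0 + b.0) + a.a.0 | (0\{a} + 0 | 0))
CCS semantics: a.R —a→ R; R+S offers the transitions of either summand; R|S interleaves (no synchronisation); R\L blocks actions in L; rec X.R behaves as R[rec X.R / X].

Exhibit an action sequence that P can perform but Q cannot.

Reachable graph of P (7 states):
  m0 = a.b.a.(0 + 0) + (a.0 + (0 + 0) + (b.0 + b.0) + a.a.0 | (0\{a} + 0 | 0)) ⊢ —a→ m1, —a→ m2, —a→ m3, —b→ m1
  m1 = 0 ⊢ ·
  m2 = a.0 | (0\{a} + 0 | 0) ⊢ —a→ m4
  m3 = b.a.(0 + 0) ⊢ —b→ m5
  m4 = 0 | (0\{a} + 0 | 0) ⊢ ·
  m5 = a.(0 + 0) ⊢ —a→ m6
  m6 = 0 + 0 ⊢ ·
Reachable graph of Q (6 states):
  n0 = a.b.(0 + 0) + (a.0 + (0 + 0) + (b.0 + b.0) + a.a.0 | (0\{a} + 0 | 0)) ⊢ —a→ n1, —a→ n2, —a→ n3, —b→ n1
  n1 = 0 ⊢ ·
  n2 = a.0 | (0\{a} + 0 | 0) ⊢ —a→ n4
  n3 = b.(0 + 0) ⊢ —b→ n5
  n4 = 0 | (0\{a} + 0 | 0) ⊢ ·
  n5 = 0 + 0 ⊢ ·
Executing aba from P (initial set {m0}):
  after a @ step 1: {m1, m2, m3}
  after b @ step 2: {m5}
  after a @ step 3: {m6}
  P completes σ.
Executing aba from Q (initial set {n0}):
  after a @ step 1: {n1, n2, n3}
  after b @ step 2: {n5}
  after a @ step 3: ∅ (Q stuck)

aba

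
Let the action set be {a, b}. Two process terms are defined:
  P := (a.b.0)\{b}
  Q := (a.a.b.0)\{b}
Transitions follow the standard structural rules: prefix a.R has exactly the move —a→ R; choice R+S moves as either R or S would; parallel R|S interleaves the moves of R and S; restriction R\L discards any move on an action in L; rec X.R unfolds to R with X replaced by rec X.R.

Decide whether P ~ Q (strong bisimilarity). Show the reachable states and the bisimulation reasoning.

P ≁ Q

LTS(P): 2 reachable states
  u0 = (a.b.0)\{b} has moves --a--▸ u1
  u1 = (b.0)\{b} has moves stopped
LTS(Q): 3 reachable states
  v0 = (a.a.b.0)\{b} has moves --a--▸ v1
  v1 = (a.b.0)\{b} has moves --a--▸ v2
  v2 = (b.0)\{b} has moves stopped
Bisimilarity quotient blocks:
  B0 = {u0, v1}
  B1 = {u1, v2}
  B2 = {v0}
u0 ∈ B0, v0 ∈ B2 → different blocks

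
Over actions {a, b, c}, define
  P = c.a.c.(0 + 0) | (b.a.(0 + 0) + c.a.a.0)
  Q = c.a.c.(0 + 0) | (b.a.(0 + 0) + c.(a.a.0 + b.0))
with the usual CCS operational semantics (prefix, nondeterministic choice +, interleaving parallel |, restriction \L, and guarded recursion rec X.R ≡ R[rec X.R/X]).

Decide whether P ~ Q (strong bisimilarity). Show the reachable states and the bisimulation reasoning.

P's transition system — 24 states:
  m0 = c.a.c.(0 + 0) | (b.a.(0 + 0) + c.a.a.0) | ··b··> m1, ··c··> m2, ··c··> m3
  m1 = c.a.c.(0 + 0) | a.(0 + 0) | ··a··> m4, ··c··> m5
  m2 = a.c.(0 + 0) | (b.a.(0 + 0) + c.a.a.0) | ··a··> m6, ··b··> m5, ··c··> m7
  m3 = c.a.c.(0 + 0) | a.a.0 | ··a··> m8, ··c··> m7
  m4 = c.a.c.(0 + 0) | (0 + 0) | ··c··> m9
  m5 = a.c.(0 + 0) | a.(0 + 0) | ··a··> m10, ··a··> m9
  m6 = c.(0 + 0) | (b.a.(0 + 0) + c.a.a.0) | ··b··> m10, ··c··> m11, ··c··> m12
  m7 = a.c.(0 + 0) | a.a.0 | ··a··> m12, ··a··> m13
  m8 = c.a.c.(0 + 0) | a.0 | ··a··> m14, ··c··> m13
  m9 = a.c.(0 + 0) | (0 + 0) | ··a··> m15
  m10 = c.(0 + 0) | a.(0 + 0) | ··a··> m15, ··c··> m16
  m11 = (0 + 0) | (b.a.(0 + 0) + c.a.a.0) | ··b··> m16, ··c··> m17
  m12 = c.(0 + 0) | a.a.0 | ··a··> m18, ··c··> m17
  m13 = a.c.(0 + 0) | a.0 | ··a··> m18, ··a··> m19
  m14 = c.a.c.(0 + 0) | 0 | ··c··> m19
  m15 = c.(0 + 0) | (0 + 0) | ··c··> m20
  m16 = (0 + 0) | a.(0 + 0) | ··a··> m20
  m17 = (0 + 0) | a.a.0 | ··a··> m21
  m18 = c.(0 + 0) | a.0 | ··a··> m22, ··c··> m21
  m19 = a.c.(0 + 0) | 0 | ··a··> m22
  m20 = (0 + 0) | (0 + 0) | (no moves)
  m21 = (0 + 0) | a.0 | ··a··> m23
  m22 = c.(0 + 0) | 0 | ··c··> m23
  m23 = (0 + 0) | 0 | (no moves)
Q's transition system — 24 states:
  n0 = c.a.c.(0 + 0) | (b.a.(0 + 0) + c.(a.a.0 + b.0)) | ··b··> n1, ··c··> n2, ··c··> n3
  n1 = c.a.c.(0 + 0) | a.(0 + 0) | ··a··> n4, ··c··> n5
  n2 = a.c.(0 + 0) | (b.a.(0 + 0) + c.(a.a.0 + b.0)) | ··a··> n6, ··b··> n5, ··c··> n7
  n3 = c.a.c.(0 + 0) | (a.a.0 + b.0) | ··a··> n8, ··b··> n9, ··c··> n7
  n4 = c.a.c.(0 + 0) | (0 + 0) | ··c··> n10
  n5 = a.c.(0 + 0) | a.(0 + 0) | ··a··> n10, ··a··> n11
  n6 = c.(0 + 0) | (b.a.(0 + 0) + c.(a.a.0 + b.0)) | ··b··> n11, ··c··> n12, ··c··> n13
  n7 = a.c.(0 + 0) | (a.a.0 + b.0) | ··a··> n13, ··a··> n14, ··b··> n15
  n8 = c.a.c.(0 + 0) | a.0 | ··a··> n9, ··c··> n14
  n9 = c.a.c.(0 + 0) | 0 | ··c··> n15
  n10 = a.c.(0 + 0) | (0 + 0) | ··a··> n16
  n11 = c.(0 + 0) | a.(0 + 0) | ··a··> n16, ··c··> n17
  n12 = (0 + 0) | (b.a.(0 + 0) + c.(a.a.0 + b.0)) | ··b··> n17, ··c··> n18
  n13 = c.(0 + 0) | (a.a.0 + b.0) | ··a··> n19, ··b··> n20, ··c··> n18
  n14 = a.c.(0 + 0) | a.0 | ··a··> n15, ··a··> n19
  n15 = a.c.(0 + 0) | 0 | ··a··> n20
  n16 = c.(0 + 0) | (0 + 0) | ··c··> n21
  n17 = (0 + 0) | a.(0 + 0) | ··a··> n21
  n18 = (0 + 0) | (a.a.0 + b.0) | ··a··> n22, ··b··> n23
  n19 = c.(0 + 0) | a.0 | ··a··> n20, ··c··> n22
  n20 = c.(0 + 0) | 0 | ··c··> n23
  n21 = (0 + 0) | (0 + 0) | (no moves)
  n22 = (0 + 0) | a.0 | ··a··> n23
  n23 = (0 + 0) | 0 | (no moves)
Partition-refinement fixed point:
  B0 = {m0}
  B1 = {m1, m8, n1, n8}
  B2 = {m14, m4, n4, n9}
  B3 = {m19, m9, n10, n15}
  B4 = {m15, m22, n16, n20}
  B5 = {m20, m23, n21, n23}
  B6 = {m13, m5, n14, n5}
  B7 = {m10, m18, n11, n19}
  B8 = {m16, m21, n17, n22}
  B9 = {m3}
  B10 = {m7}
  B11 = {m12}
  B12 = {m17}
  B13 = {m2}
  B14 = {m6}
  B15 = {m11}
  B16 = {n0}
  B17 = {n2}
  B18 = {n7}
  B19 = {n13}
  B20 = {n18}
  B21 = {n6}
  B22 = {n12}
  B23 = {n3}
m0 ∈ B0, n0 ∈ B16 → different blocks

not bisimilar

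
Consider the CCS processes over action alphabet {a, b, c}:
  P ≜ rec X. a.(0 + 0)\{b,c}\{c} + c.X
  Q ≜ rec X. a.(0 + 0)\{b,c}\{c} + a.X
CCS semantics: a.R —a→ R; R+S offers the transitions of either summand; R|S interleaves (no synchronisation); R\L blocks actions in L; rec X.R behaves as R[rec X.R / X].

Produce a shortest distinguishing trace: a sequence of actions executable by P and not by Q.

c

P's transition system — 2 states:
  u0 = rec X. a.(0 + 0)\{b,c}\{c} + c.X :: =a=> u1, =c=> u0
  u1 = (0 + 0)\{b,c}\{c} :: (no moves)
Q's transition system — 2 states:
  v0 = rec X. a.(0 + 0)\{b,c}\{c} + a.X :: =a=> v0, =a=> v1
  v1 = (0 + 0)\{b,c}\{c} :: (no moves)
Run σ = ⟨c⟩ on P: start {u0}
  after c @ step 1: {u0}
  P completes σ.
Run σ = ⟨c⟩ on Q: start {v0}
  after c @ step 1: ∅  — Q cannot continue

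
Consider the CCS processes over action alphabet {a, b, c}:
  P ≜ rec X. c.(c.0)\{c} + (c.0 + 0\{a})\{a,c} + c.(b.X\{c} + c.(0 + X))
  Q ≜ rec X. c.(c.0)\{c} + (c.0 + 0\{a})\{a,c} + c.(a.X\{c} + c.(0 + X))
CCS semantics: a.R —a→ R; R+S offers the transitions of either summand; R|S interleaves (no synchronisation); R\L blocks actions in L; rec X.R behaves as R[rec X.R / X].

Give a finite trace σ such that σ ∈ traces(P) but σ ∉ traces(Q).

cb

Reachable graph of P (5 states):
  u0 = rec X. c.(c.0)\{c} + (c.0 + 0\{a})\{a,c} + c.(b.X\{c} + c.(0 + X)) :: —c→ u1, —c→ u2
  u1 = (c.0)\{c} :: stopped
  u2 = b.(rec X. c.(c.0)\{c} + (c.0 + 0\{a})\{a,c} + c.(b.X\{c} + c.(0 + X)))\{c} + c.(0 + (rec X. c.(c.0)\{c} + (c.0 + 0\{a})\{a,c} + c.(b.X\{c} + c.(0 + X)))) :: —b→ u3, —c→ u4
  u3 = (rec X. c.(c.0)\{c} + (c.0 + 0\{a})\{a,c} + c.(b.X\{c} + c.(0 + X)))\{c} :: stopped
  u4 = 0 + (rec X. c.(c.0)\{c} + (c.0 + 0\{a})\{a,c} + c.(b.X\{c} + c.(0 + X))) :: —c→ u1, —c→ u2
Reachable graph of Q (5 states):
  v0 = rec X. c.(c.0)\{c} + (c.0 + 0\{a})\{a,c} + c.(a.X\{c} + c.(0 + X)) :: —c→ v1, —c→ v2
  v1 = (c.0)\{c} :: stopped
  v2 = a.(rec X. c.(c.0)\{c} + (c.0 + 0\{a})\{a,c} + c.(a.X\{c} + c.(0 + X)))\{c} + c.(0 + (rec X. c.(c.0)\{c} + (c.0 + 0\{a})\{a,c} + c.(a.X\{c} + c.(0 + X)))) :: —a→ v3, —c→ v4
  v3 = (rec X. c.(c.0)\{c} + (c.0 + 0\{a})\{a,c} + c.(a.X\{c} + c.(0 + X)))\{c} :: stopped
  v4 = 0 + (rec X. c.(c.0)\{c} + (c.0 + 0\{a})\{a,c} + c.(a.X\{c} + c.(0 + X))) :: —c→ v1, —c→ v2
Trace ⟨cb⟩ through P, begin at {u0}:
  step 1 (c): {u1, u2}
  step 2 (b): {u3}
  ✓ P
Trace ⟨cb⟩ through Q, begin at {v0}:
  step 1 (c): {v1, v2}
  step 2 (b): ∅  — Q cannot continue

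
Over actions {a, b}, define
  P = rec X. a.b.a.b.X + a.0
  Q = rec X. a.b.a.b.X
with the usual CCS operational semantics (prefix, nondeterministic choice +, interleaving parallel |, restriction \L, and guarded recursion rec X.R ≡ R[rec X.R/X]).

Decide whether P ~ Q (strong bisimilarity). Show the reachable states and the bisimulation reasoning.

P's transition system — 5 states:
  u0 = rec X. a.b.a.b.X + a.0 :: —a→ u1, —a→ u2
  u1 = 0 :: (no moves)
  u2 = b.a.b.(rec X. a.b.a.b.X + a.0) :: —b→ u3
  u3 = a.b.(rec X. a.b.a.b.X + a.0) :: —a→ u4
  u4 = b.(rec X. a.b.a.b.X + a.0) :: —b→ u0
Q's transition system — 4 states:
  v0 = rec X. a.b.a.b.X :: —a→ v1
  v1 = b.a.b.(rec X. a.b.a.b.X) :: —b→ v2
  v2 = a.b.(rec X. a.b.a.b.X) :: —a→ v3
  v3 = b.(rec X. a.b.a.b.X) :: —b→ v0
Bisimilarity quotient blocks:
  B0 = {u0}
  B1 = {u2}
  B2 = {u3}
  B3 = {u4}
  B4 = {u1}
  B5 = {v0, v2}
  B6 = {v1, v3}
u0 ∈ B0, v0 ∈ B5 → different blocks

not bisimilar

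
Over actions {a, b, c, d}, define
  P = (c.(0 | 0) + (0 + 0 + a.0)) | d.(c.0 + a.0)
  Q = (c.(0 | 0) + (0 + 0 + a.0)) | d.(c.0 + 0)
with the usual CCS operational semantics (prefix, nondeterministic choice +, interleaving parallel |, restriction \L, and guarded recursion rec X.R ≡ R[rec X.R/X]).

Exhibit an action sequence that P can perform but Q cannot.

ada

Reachable graph of P (9 states):
  m0 = (c.(0 | 0) + (0 + 0 + a.0)) | d.(c.0 + a.0) has moves —a→ m1, —c→ m2, —d→ m3
  m1 = 0 | d.(c.0 + a.0) has moves —d→ m4
  m2 = 0 | 0 | d.(c.0 + a.0) has moves —d→ m5
  m3 = (c.(0 | 0) + (0 + 0 + a.0)) | (c.0 + a.0) has moves —a→ m4, —a→ m6, —c→ m5, —c→ m6
  m4 = 0 | (c.0 + a.0) has moves —a→ m7, —c→ m7
  m5 = 0 | 0 | (c.0 + a.0) has moves —a→ m8, —c→ m8
  m6 = (c.(0 | 0) + (0 + 0 + a.0)) | 0 has moves —a→ m7, —c→ m8
  m7 = 0 | 0 has moves stopped
  m8 = 0 | 0 | 0 has moves stopped
Reachable graph of Q (9 states):
  n0 = (c.(0 | 0) + (0 + 0 + a.0)) | d.(c.0 + 0) has moves —a→ n1, —c→ n2, —d→ n3
  n1 = 0 | d.(c.0 + 0) has moves —d→ n4
  n2 = 0 | 0 | d.(c.0 + 0) has moves —d→ n5
  n3 = (c.(0 | 0) + (0 + 0 + a.0)) | (c.0 + 0) has moves —a→ n4, —c→ n5, —c→ n6
  n4 = 0 | (c.0 + 0) has moves —c→ n7
  n5 = 0 | 0 | (c.0 + 0) has moves —c→ n8
  n6 = (c.(0 | 0) + (0 + 0 + a.0)) | 0 has moves —a→ n7, —c→ n8
  n7 = 0 | 0 has moves stopped
  n8 = 0 | 0 | 0 has moves stopped
Run σ = ⟨ada⟩ on P: start {m0}
  step 1 (a): {m1}
  step 2 (d): {m4}
  step 3 (a): {m7}
  P completes σ.
Run σ = ⟨ada⟩ on Q: start {n0}
  step 1 (a): {n1}
  step 2 (d): {n4}
  step 3 (a): ∅ (Q stuck)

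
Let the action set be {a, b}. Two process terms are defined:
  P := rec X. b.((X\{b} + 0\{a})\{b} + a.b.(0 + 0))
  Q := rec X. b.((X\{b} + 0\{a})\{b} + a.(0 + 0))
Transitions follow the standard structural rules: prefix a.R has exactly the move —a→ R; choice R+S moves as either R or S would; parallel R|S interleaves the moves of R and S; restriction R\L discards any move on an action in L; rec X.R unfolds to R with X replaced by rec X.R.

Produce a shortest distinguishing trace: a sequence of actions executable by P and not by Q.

bab

P's transition system — 4 states:
  m0 = rec X. b.((X\{b} + 0\{a})\{b} + a.b.(0 + 0)) has moves -b-> m1
  m1 = ((rec X. b.((X\{b} + 0\{a})\{b} + a.b.(0 + 0)))\{b} + 0\{a})\{b} + a.b.(0 + 0) has moves -a-> m2
  m2 = b.(0 + 0) has moves -b-> m3
  m3 = 0 + 0 has moves ·
Q's transition system — 3 states:
  n0 = rec X. b.((X\{b} + 0\{a})\{b} + a.(0 + 0)) has moves -b-> n1
  n1 = ((rec X. b.((X\{b} + 0\{a})\{b} + a.(0 + 0)))\{b} + 0\{a})\{b} + a.(0 + 0) has moves -a-> n2
  n2 = 0 + 0 has moves ·
Trace ⟨bab⟩ through P, begin at {m0}:
  [1] b ⇒ {m1}
  [2] a ⇒ {m2}
  [3] b ⇒ {m3}
  — P admits the full trace.
Trace ⟨bab⟩ through Q, begin at {n0}:
  [1] b ⇒ {n1}
  [2] a ⇒ {n2}
  [3] b ⇒ ∅  — Q cannot continue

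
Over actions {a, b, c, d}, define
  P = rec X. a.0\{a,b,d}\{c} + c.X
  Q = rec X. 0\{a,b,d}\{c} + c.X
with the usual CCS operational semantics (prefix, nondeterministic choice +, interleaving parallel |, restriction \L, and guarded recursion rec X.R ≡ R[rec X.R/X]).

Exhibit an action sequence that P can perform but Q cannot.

a

LTS(P): 2 reachable states
  p0 = rec X. a.0\{a,b,d}\{c} + c.X has moves -a-> p1, -c-> p0
  p1 = 0\{a,b,d}\{c} has moves deadlocked
LTS(Q): 1 reachable states
  q0 = rec X. 0\{a,b,d}\{c} + c.X has moves -c-> q0
Trace ⟨a⟩ through P, begin at {p0}:
  step 1 (a): {p1}
  P completes σ.
Trace ⟨a⟩ through Q, begin at {q0}:
  step 1 (a): no successor for Q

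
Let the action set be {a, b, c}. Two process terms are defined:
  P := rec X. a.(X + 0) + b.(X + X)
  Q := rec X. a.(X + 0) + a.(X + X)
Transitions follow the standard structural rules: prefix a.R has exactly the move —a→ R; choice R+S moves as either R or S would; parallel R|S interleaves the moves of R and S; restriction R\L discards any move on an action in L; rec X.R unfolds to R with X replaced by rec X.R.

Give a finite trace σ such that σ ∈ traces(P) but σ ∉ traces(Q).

b

P's transition system — 3 states:
  m0 = rec X. a.(X + 0) + b.(X + X) → =a=> m1, =b=> m2
  m1 = (rec X. a.(X + 0) + b.(X + X)) + 0 → =a=> m1, =b=> m2
  m2 = (rec X. a.(X + 0) + b.(X + X)) + (rec X. a.(X + 0) + b.(X + X)) → =a=> m1, =b=> m2
Q's transition system — 3 states:
  n0 = rec X. a.(X + 0) + a.(X + X) → =a=> n1, =a=> n2
  n1 = (rec X. a.(X + 0) + a.(X + X)) + (rec X. a.(X + 0) + a.(X + X)) → =a=> n1, =a=> n2
  n2 = (rec X. a.(X + 0) + a.(X + X)) + 0 → =a=> n1, =a=> n2
Executing b from P (initial set {m0}):
  step 1 (b): {m2}
  ✓ P
Executing b from Q (initial set {n0}):
  step 1 (b): ∅  — Q cannot continue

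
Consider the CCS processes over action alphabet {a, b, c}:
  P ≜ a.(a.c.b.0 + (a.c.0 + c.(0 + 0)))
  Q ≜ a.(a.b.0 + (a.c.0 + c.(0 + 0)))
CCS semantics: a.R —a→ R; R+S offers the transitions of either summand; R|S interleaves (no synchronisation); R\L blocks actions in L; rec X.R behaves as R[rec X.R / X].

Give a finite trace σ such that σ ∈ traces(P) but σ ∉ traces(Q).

Reachable graph of P (7 states):
  s0 = a.(a.c.b.0 + (a.c.0 + c.(0 + 0))) has moves ··a··> s1
  s1 = a.c.b.0 + (a.c.0 + c.(0 + 0)) has moves ··a··> s2, ··a··> s3, ··c··> s4
  s2 = c.0 has moves ··c··> s5
  s3 = c.b.0 has moves ··c··> s6
  s4 = 0 + 0 has moves ∅
  s5 = 0 has moves ∅
  s6 = b.0 has moves ··b··> s5
Reachable graph of Q (6 states):
  t0 = a.(a.b.0 + (a.c.0 + c.(0 + 0))) has moves ··a··> t1
  t1 = a.b.0 + (a.c.0 + c.(0 + 0)) has moves ··a··> t2, ··a··> t3, ··c··> t4
  t2 = b.0 has moves ··b··> t5
  t3 = c.0 has moves ··c··> t5
  t4 = 0 + 0 has moves ∅
  t5 = 0 has moves ∅
Trace ⟨aacb⟩ through P, begin at {s0}:
  step 1 (a): {s1}
  step 2 (a): {s2, s3}
  step 3 (c): {s5, s6}
  step 4 (b): {s5}
  — P admits the full trace.
Trace ⟨aacb⟩ through Q, begin at {t0}:
  step 1 (a): {t1}
  step 2 (a): {t2, t3}
  step 3 (c): {t5}
  step 4 (b): ∅ (Q stuck)

aacb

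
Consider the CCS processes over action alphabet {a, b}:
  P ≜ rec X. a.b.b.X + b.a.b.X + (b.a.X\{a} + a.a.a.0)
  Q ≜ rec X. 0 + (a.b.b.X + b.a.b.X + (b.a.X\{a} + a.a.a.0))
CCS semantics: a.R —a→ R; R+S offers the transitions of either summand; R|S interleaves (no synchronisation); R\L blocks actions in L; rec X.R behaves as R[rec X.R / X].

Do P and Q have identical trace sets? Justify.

traces(P) = traces(Q)

LTS(P): 11 reachable states
  p0 = rec X. a.b.b.X + b.a.b.X + (b.a.X\{a} + a.a.a.0) has moves ··a··> p1, ··a··> p2, ··b··> p3, ··b··> p4
  p1 = a.a.0 has moves ··a··> p5
  p2 = b.b.(rec X. a.b.b.X + b.a.b.X + (b.a.X\{a} + a.a.a.0)) has moves ··b··> p6
  p3 = a.(rec X. a.b.b.X + b.a.b.X + (b.a.X\{a} + a.a.a.0))\{a} has moves ··a··> p7
  p4 = a.b.(rec X. a.b.b.X + b.a.b.X + (b.a.X\{a} + a.a.a.0)) has moves ··a··> p6
  p5 = a.0 has moves ··a··> p8
  p6 = b.(rec X. a.b.b.X + b.a.b.X + (b.a.X\{a} + a.a.a.0)) has moves ··b··> p0
  p7 = (rec X. a.b.b.X + b.a.b.X + (b.a.X\{a} + a.a.a.0))\{a} has moves ··b··> p10, ··b··> p9
  p8 = 0 has moves ·
  p9 = (a.(rec X. a.b.b.X + b.a.b.X + (b.a.X\{a} + a.a.a.0))\{a})\{a} has moves ·
  p10 = (a.b.(rec X. a.b.b.X + b.a.b.X + (b.a.X\{a} + a.a.a.0)))\{a} has moves ·
LTS(Q): 11 reachable states
  q0 = rec X. 0 + (a.b.b.X + b.a.b.X + (b.a.X\{a} + a.a.a.0)) has moves ··a··> q1, ··a··> q2, ··b··> q3, ··b··> q4
  q1 = a.a.0 has moves ··a··> q5
  q2 = b.b.(rec X. 0 + (a.b.b.X + b.a.b.X + (b.a.X\{a} + a.a.a.0))) has moves ··b··> q6
  q3 = a.(rec X. 0 + (a.b.b.X + b.a.b.X + (b.a.X\{a} + a.a.a.0)))\{a} has moves ··a··> q7
  q4 = a.b.(rec X. 0 + (a.b.b.X + b.a.b.X + (b.a.X\{a} + a.a.a.0))) has moves ··a··> q6
  q5 = a.0 has moves ··a··> q8
  q6 = b.(rec X. 0 + (a.b.b.X + b.a.b.X + (b.a.X\{a} + a.a.a.0))) has moves ··b··> q0
  q7 = (rec X. 0 + (a.b.b.X + b.a.b.X + (b.a.X\{a} + a.a.a.0)))\{a} has moves ··b··> q10, ··b··> q9
  q8 = 0 has moves ·
  q9 = (a.(rec X. 0 + (a.b.b.X + b.a.b.X + (b.a.X\{a} + a.a.a.0)))\{a})\{a} has moves ·
  q10 = (a.b.(rec X. 0 + (a.b.b.X + b.a.b.X + (b.a.X\{a} + a.a.a.0))))\{a} has moves ·
Coarsest stable partition (strong bisimilarity classes):
  B0 = {p0, q0}
  B1 = {p3, q3}
  B2 = {p7, q7}
  B3 = {p10, p8, p9, q10, q8, q9}
  B4 = {p1, q1}
  B5 = {p5, q5}
  B6 = {p4, q4}
  B7 = {p6, q6}
  B8 = {p2, q2}
p0 ∈ B0, q0 ∈ B0 → same block
Bisimilar ⇒ trace-equivalent.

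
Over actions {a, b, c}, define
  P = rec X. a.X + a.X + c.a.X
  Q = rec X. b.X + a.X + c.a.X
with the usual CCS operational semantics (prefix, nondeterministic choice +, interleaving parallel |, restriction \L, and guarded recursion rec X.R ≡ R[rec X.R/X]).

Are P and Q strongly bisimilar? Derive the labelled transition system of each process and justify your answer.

P ≁ Q

LTS(P): 2 reachable states
  u0 = rec X. a.X + a.X + c.a.X has moves —a→ u0, —c→ u1
  u1 = a.(rec X. a.X + a.X + c.a.X) has moves —a→ u0
LTS(Q): 2 reachable states
  v0 = rec X. b.X + a.X + c.a.X has moves —a→ v0, —b→ v0, —c→ v1
  v1 = a.(rec X. b.X + a.X + c.a.X) has moves —a→ v0
Coarsest stable partition (strong bisimilarity classes):
  B0 = {u0}
  B1 = {u1}
  B2 = {v0}
  B3 = {v1}
u0 ∈ B0, v0 ∈ B2 → different blocks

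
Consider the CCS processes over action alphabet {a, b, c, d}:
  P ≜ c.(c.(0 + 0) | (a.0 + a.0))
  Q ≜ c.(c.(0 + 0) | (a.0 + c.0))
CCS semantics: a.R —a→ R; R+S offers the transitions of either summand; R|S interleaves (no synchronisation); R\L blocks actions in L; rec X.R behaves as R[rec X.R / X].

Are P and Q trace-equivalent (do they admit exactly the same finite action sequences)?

Reachable graph of P (5 states):
  u0 = c.(c.(0 + 0) | (a.0 + a.0)) :: —c→ u1
  u1 = c.(0 + 0) | (a.0 + a.0) :: —a→ u2, —c→ u3
  u2 = c.(0 + 0) | 0 :: —c→ u4
  u3 = (0 + 0) | (a.0 + a.0) :: —a→ u4
  u4 = (0 + 0) | 0 :: deadlocked
Reachable graph of Q (5 states):
  v0 = c.(c.(0 + 0) | (a.0 + c.0)) :: —c→ v1
  v1 = c.(0 + 0) | (a.0 + c.0) :: —a→ v2, —c→ v2, —c→ v3
  v2 = c.(0 + 0) | 0 :: —c→ v4
  v3 = (0 + 0) | (a.0 + c.0) :: —a→ v4, —c→ v4
  v4 = (0 + 0) | 0 :: deadlocked
Executing ccc from Q (initial set {v0}):
  after c @ step 1: {v1}
  after c @ step 2: {v2, v3}
  after c @ step 3: {v4}
  Q completes σ.
Executing ccc from P (initial set {u0}):
  after c @ step 1: {u1}
  after c @ step 2: {u3}
  after c @ step 3: ∅ (P stuck)

trace-distinct — witness ⟨ccc⟩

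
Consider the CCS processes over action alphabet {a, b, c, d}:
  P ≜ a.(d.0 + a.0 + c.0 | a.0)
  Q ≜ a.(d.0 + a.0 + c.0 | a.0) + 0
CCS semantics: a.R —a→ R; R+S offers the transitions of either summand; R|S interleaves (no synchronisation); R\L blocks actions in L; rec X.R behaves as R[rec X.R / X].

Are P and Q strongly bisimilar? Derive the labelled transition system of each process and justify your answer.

LTS(P): 6 reachable states
  m0 = a.(d.0 + a.0 + c.0 | a.0) → ··a··> m1
  m1 = d.0 + a.0 + c.0 | a.0 → ··a··> m2, ··a··> m3, ··c··> m4, ··d··> m2
  m2 = 0 → (no moves)
  m3 = c.0 | 0 → ··c··> m5
  m4 = 0 | a.0 → ··a··> m5
  m5 = 0 | 0 → (no moves)
LTS(Q): 6 reachable states
  n0 = a.(d.0 + a.0 + c.0 | a.0) + 0 → ··a··> n1
  n1 = d.0 + a.0 + c.0 | a.0 → ··a··> n2, ··a··> n3, ··c··> n4, ··d··> n2
  n2 = 0 → (no moves)
  n3 = c.0 | 0 → ··c··> n5
  n4 = 0 | a.0 → ··a··> n5
  n5 = 0 | 0 → (no moves)
Coarsest stable partition (strong bisimilarity classes):
  B0 = {m0, n0}
  B1 = {m1, n1}
  B2 = {m2, m5, n2, n5}
  B3 = {m3, n3}
  B4 = {m4, n4}
m0 ∈ B0, n0 ∈ B0 → same block

P ~ Q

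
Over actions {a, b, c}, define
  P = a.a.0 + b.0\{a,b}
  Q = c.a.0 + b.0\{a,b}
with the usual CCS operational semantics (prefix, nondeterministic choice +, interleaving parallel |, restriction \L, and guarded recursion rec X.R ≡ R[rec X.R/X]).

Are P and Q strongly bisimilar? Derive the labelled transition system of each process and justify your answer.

P ≁ Q

P's transition system — 4 states:
  u0 = a.a.0 + b.0\{a,b} :: ··a··> u1, ··b··> u2
  u1 = a.0 :: ··a··> u3
  u2 = 0\{a,b} :: deadlocked
  u3 = 0 :: deadlocked
Q's transition system — 4 states:
  v0 = c.a.0 + b.0\{a,b} :: ··b··> v1, ··c··> v2
  v1 = 0\{a,b} :: deadlocked
  v2 = a.0 :: ··a··> v3
  v3 = 0 :: deadlocked
Coarsest stable partition (strong bisimilarity classes):
  B0 = {u0}
  B1 = {u2, u3, v1, v3}
  B2 = {u1, v2}
  B3 = {v0}
u0 ∈ B0, v0 ∈ B3 → different blocks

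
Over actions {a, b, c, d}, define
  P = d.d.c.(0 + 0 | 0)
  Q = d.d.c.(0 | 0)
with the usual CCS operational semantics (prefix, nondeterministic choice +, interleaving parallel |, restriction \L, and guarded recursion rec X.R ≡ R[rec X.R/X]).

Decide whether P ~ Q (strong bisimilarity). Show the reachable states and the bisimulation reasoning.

P ~ Q

LTS(P): 4 reachable states
  u0 = d.d.c.(0 + 0 | 0) :: ··d··> u1
  u1 = d.c.(0 + 0 | 0) :: ··d··> u2
  u2 = c.(0 + 0 | 0) :: ··c··> u3
  u3 = 0 + 0 | 0 :: deadlocked
LTS(Q): 4 reachable states
  v0 = d.d.c.(0 | 0) :: ··d··> v1
  v1 = d.c.(0 | 0) :: ··d··> v2
  v2 = c.(0 | 0) :: ··c··> v3
  v3 = 0 | 0 :: deadlocked
Coarsest stable partition (strong bisimilarity classes):
  B0 = {u0, v0}
  B1 = {u1, v1}
  B2 = {u2, v2}
  B3 = {u3, v3}
u0 ∈ B0, v0 ∈ B0 → same block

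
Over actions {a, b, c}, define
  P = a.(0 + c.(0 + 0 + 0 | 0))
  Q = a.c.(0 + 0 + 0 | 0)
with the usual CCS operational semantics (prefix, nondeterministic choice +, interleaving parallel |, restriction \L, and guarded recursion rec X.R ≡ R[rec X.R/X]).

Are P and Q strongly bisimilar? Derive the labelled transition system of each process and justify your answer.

P ~ Q

Reachable graph of P (3 states):
  p0 = a.(0 + c.(0 + 0 + 0 | 0)) | -a-> p1
  p1 = 0 + c.(0 + 0 + 0 | 0) | -c-> p2
  p2 = 0 + 0 + 0 | 0 | ·
Reachable graph of Q (3 states):
  q0 = a.c.(0 + 0 + 0 | 0) | -a-> q1
  q1 = c.(0 + 0 + 0 | 0) | -c-> q2
  q2 = 0 + 0 + 0 | 0 | ·
Bisimilarity quotient blocks:
  B0 = {p0, q0}
  B1 = {p1, q1}
  B2 = {p2, q2}
p0 ∈ B0, q0 ∈ B0 → same block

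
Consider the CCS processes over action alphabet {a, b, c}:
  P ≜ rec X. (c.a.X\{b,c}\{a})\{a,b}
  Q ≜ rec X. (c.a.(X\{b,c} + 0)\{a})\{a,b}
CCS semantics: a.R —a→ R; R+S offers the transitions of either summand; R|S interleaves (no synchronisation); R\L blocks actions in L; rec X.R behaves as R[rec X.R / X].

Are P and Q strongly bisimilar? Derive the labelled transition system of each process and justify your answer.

P's transition system — 2 states:
  m0 = rec X. (c.a.X\{b,c}\{a})\{a,b} ⊢ -c-> m1
  m1 = (a.(rec X. (c.a.X\{b,c}\{a})\{a,b})\{b,c}\{a})\{a,b} ⊢ ·
Q's transition system — 2 states:
  n0 = rec X. (c.a.(X\{b,c} + 0)\{a})\{a,b} ⊢ -c-> n1
  n1 = (a.((rec X. (c.a.(X\{b,c} + 0)\{a})\{a,b})\{b,c} + 0)\{a})\{a,b} ⊢ ·
Partition-refinement fixed point:
  B0 = {m0, n0}
  B1 = {m1, n1}
m0 ∈ B0, n0 ∈ B0 → same block

bisimilar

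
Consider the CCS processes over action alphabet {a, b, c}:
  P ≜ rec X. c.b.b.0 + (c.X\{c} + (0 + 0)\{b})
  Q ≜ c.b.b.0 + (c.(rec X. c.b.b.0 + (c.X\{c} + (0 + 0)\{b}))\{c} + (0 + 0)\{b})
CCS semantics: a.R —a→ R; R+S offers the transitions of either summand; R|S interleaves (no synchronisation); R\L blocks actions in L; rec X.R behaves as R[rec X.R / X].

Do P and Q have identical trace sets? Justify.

Reachable graph of P (5 states):
  p0 = rec X. c.b.b.0 + (c.X\{c} + (0 + 0)\{b}) → -c-> p1, -c-> p2
  p1 = (rec X. c.b.b.0 + (c.X\{c} + (0 + 0)\{b}))\{c} → ·
  p2 = b.b.0 → -b-> p3
  p3 = b.0 → -b-> p4
  p4 = 0 → ·
Reachable graph of Q (5 states):
  q0 = c.b.b.0 + (c.(rec X. c.b.b.0 + (c.X\{c} + (0 + 0)\{b}))\{c} + (0 + 0)\{b}) → -c-> q1, -c-> q2
  q1 = (rec X. c.b.b.0 + (c.X\{c} + (0 + 0)\{b}))\{c} → ·
  q2 = b.b.0 → -b-> q3
  q3 = b.0 → -b-> q4
  q4 = 0 → ·
Coarsest stable partition (strong bisimilarity classes):
  B0 = {p0, q0}
  B1 = {p2, q2}
  B2 = {p3, q3}
  B3 = {p1, p4, q1, q4}
p0 ∈ B0, q0 ∈ B0 → same block
Bisimilar ⇒ trace-equivalent.

traces(P) = traces(Q)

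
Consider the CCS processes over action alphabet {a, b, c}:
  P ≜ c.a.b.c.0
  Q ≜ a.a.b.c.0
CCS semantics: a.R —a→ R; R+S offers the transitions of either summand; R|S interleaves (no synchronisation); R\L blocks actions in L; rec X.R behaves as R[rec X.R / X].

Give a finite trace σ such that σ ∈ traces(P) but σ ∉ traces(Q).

Reachable graph of P (5 states):
  m0 = c.a.b.c.0 ⊢ ··c··> m1
  m1 = a.b.c.0 ⊢ ··a··> m2
  m2 = b.c.0 ⊢ ··b··> m3
  m3 = c.0 ⊢ ··c··> m4
  m4 = 0 ⊢ (no moves)
Reachable graph of Q (5 states):
  n0 = a.a.b.c.0 ⊢ ··a··> n1
  n1 = a.b.c.0 ⊢ ··a··> n2
  n2 = b.c.0 ⊢ ··b··> n3
  n3 = c.0 ⊢ ··c··> n4
  n4 = 0 ⊢ (no moves)
Trace ⟨c⟩ through P, begin at {m0}:
  after c @ step 1: {m1}
  P completes σ.
Trace ⟨c⟩ through Q, begin at {n0}:
  after c @ step 1: no successor for Q

c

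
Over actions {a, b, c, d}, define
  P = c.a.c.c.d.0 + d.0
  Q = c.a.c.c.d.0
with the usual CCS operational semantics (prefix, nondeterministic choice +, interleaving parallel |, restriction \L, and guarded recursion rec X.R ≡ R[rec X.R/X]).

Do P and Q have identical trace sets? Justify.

traces(P) ≠ traces(Q) — witness ⟨d⟩

P's transition system — 6 states:
  s0 = c.a.c.c.d.0 + d.0 → —c→ s1, —d→ s2
  s1 = a.c.c.d.0 → —a→ s3
  s2 = 0 → ·
  s3 = c.c.d.0 → —c→ s4
  s4 = c.d.0 → —c→ s5
  s5 = d.0 → —d→ s2
Q's transition system — 6 states:
  t0 = c.a.c.c.d.0 → —c→ t1
  t1 = a.c.c.d.0 → —a→ t2
  t2 = c.c.d.0 → —c→ t3
  t3 = c.d.0 → —c→ t4
  t4 = d.0 → —d→ t5
  t5 = 0 → ·
Executing d from P (initial set {s0}):
  after d @ step 1: {s2}
  P completes σ.
Executing d from Q (initial set {t0}):
  after d @ step 1: ∅  — Q cannot continue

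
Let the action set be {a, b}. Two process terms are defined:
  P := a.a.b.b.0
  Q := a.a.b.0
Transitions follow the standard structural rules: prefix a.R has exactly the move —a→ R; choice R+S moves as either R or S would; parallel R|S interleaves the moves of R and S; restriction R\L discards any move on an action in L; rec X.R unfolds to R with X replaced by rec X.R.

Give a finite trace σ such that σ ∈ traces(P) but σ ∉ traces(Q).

P's transition system — 5 states:
  p0 = a.a.b.b.0 ⊢ ··a··> p1
  p1 = a.b.b.0 ⊢ ··a··> p2
  p2 = b.b.0 ⊢ ··b··> p3
  p3 = b.0 ⊢ ··b··> p4
  p4 = 0 ⊢ stopped
Q's transition system — 4 states:
  q0 = a.a.b.0 ⊢ ··a··> q1
  q1 = a.b.0 ⊢ ··a··> q2
  q2 = b.0 ⊢ ··b··> q3
  q3 = 0 ⊢ stopped
Executing aabb from P (initial set {p0}):
  [1] a ⇒ {p1}
  [2] a ⇒ {p2}
  [3] b ⇒ {p3}
  [4] b ⇒ {p4}
  — P admits the full trace.
Executing aabb from Q (initial set {q0}):
  [1] a ⇒ {q1}
  [2] a ⇒ {q2}
  [3] b ⇒ {q3}
  [4] b ⇒ ∅ (Q stuck)

aabb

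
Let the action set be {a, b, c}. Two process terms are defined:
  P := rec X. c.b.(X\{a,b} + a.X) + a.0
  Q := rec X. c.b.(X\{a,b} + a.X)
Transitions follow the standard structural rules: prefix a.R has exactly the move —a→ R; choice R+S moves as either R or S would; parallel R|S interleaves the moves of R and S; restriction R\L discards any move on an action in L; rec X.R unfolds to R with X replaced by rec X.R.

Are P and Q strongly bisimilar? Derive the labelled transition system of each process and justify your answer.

Reachable graph of P (5 states):
  u0 = rec X. c.b.(X\{a,b} + a.X) + a.0 → =a=> u1, =c=> u2
  u1 = 0 → (no moves)
  u2 = b.((rec X. c.b.(X\{a,b} + a.X) + a.0)\{a,b} + a.(rec X. c.b.(X\{a,b} + a.X) + a.0)) → =b=> u3
  u3 = (rec X. c.b.(X\{a,b} + a.X) + a.0)\{a,b} + a.(rec X. c.b.(X\{a,b} + a.X) + a.0) → =a=> u0, =c=> u4
  u4 = (b.((rec X. c.b.(X\{a,b} + a.X) + a.0)\{a,b} + a.(rec X. c.b.(X\{a,b} + a.X) + a.0)))\{a,b} → (no moves)
Reachable graph of Q (4 states):
  v0 = rec X. c.b.(X\{a,b} + a.X) → =c=> v1
  v1 = b.((rec X. c.b.(X\{a,b} + a.X))\{a,b} + a.(rec X. c.b.(X\{a,b} + a.X))) → =b=> v2
  v2 = (rec X. c.b.(X\{a,b} + a.X))\{a,b} + a.(rec X. c.b.(X\{a,b} + a.X)) → =a=> v0, =c=> v3
  v3 = (b.((rec X. c.b.(X\{a,b} + a.X))\{a,b} + a.(rec X. c.b.(X\{a,b} + a.X))))\{a,b} → (no moves)
Partition-refinement fixed point:
  B0 = {u0}
  B1 = {u1, u4, v3}
  B2 = {u2}
  B3 = {u3}
  B4 = {v0}
  B5 = {v1}
  B6 = {v2}
u0 ∈ B0, v0 ∈ B4 → different blocks

NO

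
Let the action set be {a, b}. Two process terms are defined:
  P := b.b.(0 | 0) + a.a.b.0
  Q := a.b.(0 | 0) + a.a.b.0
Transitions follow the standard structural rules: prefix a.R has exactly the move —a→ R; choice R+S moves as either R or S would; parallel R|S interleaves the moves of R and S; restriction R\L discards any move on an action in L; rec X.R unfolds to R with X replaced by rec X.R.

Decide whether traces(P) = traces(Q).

trace-distinct — witness ⟨b⟩

Reachable graph of P (6 states):
  p0 = b.b.(0 | 0) + a.a.b.0 has moves ··a··> p1, ··b··> p2
  p1 = a.b.0 has moves ··a··> p3
  p2 = b.(0 | 0) has moves ··b··> p4
  p3 = b.0 has moves ··b··> p5
  p4 = 0 | 0 has moves ∅
  p5 = 0 has moves ∅
Reachable graph of Q (6 states):
  q0 = a.b.(0 | 0) + a.a.b.0 has moves ··a··> q1, ··a··> q2
  q1 = a.b.0 has moves ··a··> q3
  q2 = b.(0 | 0) has moves ··b··> q4
  q3 = b.0 has moves ··b··> q5
  q4 = 0 | 0 has moves ∅
  q5 = 0 has moves ∅
Executing b from P (initial set {p0}):
  after b @ step 1: {p2}
  — P admits the full trace.
Executing b from Q (initial set {q0}):
  after b @ step 1: ∅ (Q stuck)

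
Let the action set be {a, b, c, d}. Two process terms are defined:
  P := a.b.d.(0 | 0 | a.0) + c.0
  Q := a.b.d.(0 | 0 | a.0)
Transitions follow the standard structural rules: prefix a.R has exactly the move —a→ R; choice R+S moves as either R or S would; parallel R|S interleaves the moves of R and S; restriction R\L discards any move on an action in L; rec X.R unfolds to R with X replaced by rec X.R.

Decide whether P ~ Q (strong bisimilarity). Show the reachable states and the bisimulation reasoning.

not bisimilar

LTS(P): 6 reachable states
  p0 = a.b.d.(0 | 0 | a.0) + c.0 | --a--▸ p1, --c--▸ p2
  p1 = b.d.(0 | 0 | a.0) | --b--▸ p3
  p2 = 0 | ·
  p3 = d.(0 | 0 | a.0) | --d--▸ p4
  p4 = 0 | 0 | a.0 | --a--▸ p5
  p5 = 0 | 0 | 0 | ·
LTS(Q): 5 reachable states
  q0 = a.b.d.(0 | 0 | a.0) | --a--▸ q1
  q1 = b.d.(0 | 0 | a.0) | --b--▸ q2
  q2 = d.(0 | 0 | a.0) | --d--▸ q3
  q3 = 0 | 0 | a.0 | --a--▸ q4
  q4 = 0 | 0 | 0 | ·
Partition-refinement fixed point:
  B0 = {p0}
  B1 = {p1, q1}
  B2 = {p3, q2}
  B3 = {p4, q3}
  B4 = {p2, p5, q4}
  B5 = {q0}
p0 ∈ B0, q0 ∈ B5 → different blocks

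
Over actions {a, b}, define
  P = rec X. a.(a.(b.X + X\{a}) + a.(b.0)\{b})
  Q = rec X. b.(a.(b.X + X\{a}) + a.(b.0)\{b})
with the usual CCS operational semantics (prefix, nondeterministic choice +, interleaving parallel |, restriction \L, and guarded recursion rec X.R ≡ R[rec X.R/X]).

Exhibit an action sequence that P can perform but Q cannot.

a

P's transition system — 4 states:
  m0 = rec X. a.(a.(b.X + X\{a}) + a.(b.0)\{b}) | ··a··> m1
  m1 = a.(b.(rec X. a.(a.(b.X + X\{a}) + a.(b.0)\{b})) + (rec X. a.(a.(b.X + X\{a}) + a.(b.0)\{b}))\{a}) + a.(b.0)\{b} | ··a··> m2, ··a··> m3
  m2 = (b.0)\{b} | ·
  m3 = b.(rec X. a.(a.(b.X + X\{a}) + a.(b.0)\{b})) + (rec X. a.(a.(b.X + X\{a}) + a.(b.0)\{b}))\{a} | ··b··> m0
Q's transition system — 5 states:
  n0 = rec X. b.(a.(b.X + X\{a}) + a.(b.0)\{b}) | ··b··> n1
  n1 = a.(b.(rec X. b.(a.(b.X + X\{a}) + a.(b.0)\{b})) + (rec X. b.(a.(b.X + X\{a}) + a.(b.0)\{b}))\{a}) + a.(b.0)\{b} | ··a··> n2, ··a··> n3
  n2 = (b.0)\{b} | ·
  n3 = b.(rec X. b.(a.(b.X + X\{a}) + a.(b.0)\{b})) + (rec X. b.(a.(b.X + X\{a}) + a.(b.0)\{b}))\{a} | ··b··> n0, ··b··> n4
  n4 = (a.(b.(rec X. b.(a.(b.X + X\{a}) + a.(b.0)\{b})) + (rec X. b.(a.(b.X + X\{a}) + a.(b.0)\{b}))\{a}) + a.(b.0)\{b})\{a} | ·
Executing a from P (initial set {m0}):
  [1] a ⇒ {m1}
  — P admits the full trace.
Executing a from Q (initial set {n0}):
  [1] a ⇒ ∅  — Q cannot continue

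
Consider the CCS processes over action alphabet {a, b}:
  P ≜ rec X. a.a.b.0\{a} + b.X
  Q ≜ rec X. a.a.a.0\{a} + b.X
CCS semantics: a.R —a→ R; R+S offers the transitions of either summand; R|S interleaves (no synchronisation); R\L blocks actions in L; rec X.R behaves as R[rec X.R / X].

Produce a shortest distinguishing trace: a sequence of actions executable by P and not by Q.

aab

P's transition system — 4 states:
  p0 = rec X. a.a.b.0\{a} + b.X → --a--▸ p1, --b--▸ p0
  p1 = a.b.0\{a} → --a--▸ p2
  p2 = b.0\{a} → --b--▸ p3
  p3 = 0\{a} → ·
Q's transition system — 4 states:
  q0 = rec X. a.a.a.0\{a} + b.X → --a--▸ q1, --b--▸ q0
  q1 = a.a.0\{a} → --a--▸ q2
  q2 = a.0\{a} → --a--▸ q3
  q3 = 0\{a} → ·
Trace ⟨aab⟩ through P, begin at {p0}:
  [1] a ⇒ {p1}
  [2] a ⇒ {p2}
  [3] b ⇒ {p3}
  P completes σ.
Trace ⟨aab⟩ through Q, begin at {q0}:
  [1] a ⇒ {q1}
  [2] a ⇒ {q2}
  [3] b ⇒ no successor for Q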